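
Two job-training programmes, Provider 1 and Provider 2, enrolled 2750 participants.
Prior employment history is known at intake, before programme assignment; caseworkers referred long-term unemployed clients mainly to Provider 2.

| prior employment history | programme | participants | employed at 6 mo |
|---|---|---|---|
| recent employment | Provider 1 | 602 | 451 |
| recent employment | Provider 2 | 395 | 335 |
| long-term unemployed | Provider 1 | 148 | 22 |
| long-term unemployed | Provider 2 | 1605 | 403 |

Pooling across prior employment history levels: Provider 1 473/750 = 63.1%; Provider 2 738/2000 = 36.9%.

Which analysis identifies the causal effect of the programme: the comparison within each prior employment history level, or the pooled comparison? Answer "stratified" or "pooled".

stratified

Provider 2 is higher inside every prior employment history stratum but Provider 1 is higher in aggregate. Whether to stratify depends on how prior employment history relates to the programme.
Prior employment history satisfies the back-door criterion: it is not a descendant of the programme, and it blocks the spurious path from programme to outcome. Adjusting for it (i.e., using the within-prior employment history rates) gives the causal effect.
Within each level — recent employment: 74.9% vs 84.8%; long-term unemployed: 14.9% vs 25.1% — Provider 2 is higher every time.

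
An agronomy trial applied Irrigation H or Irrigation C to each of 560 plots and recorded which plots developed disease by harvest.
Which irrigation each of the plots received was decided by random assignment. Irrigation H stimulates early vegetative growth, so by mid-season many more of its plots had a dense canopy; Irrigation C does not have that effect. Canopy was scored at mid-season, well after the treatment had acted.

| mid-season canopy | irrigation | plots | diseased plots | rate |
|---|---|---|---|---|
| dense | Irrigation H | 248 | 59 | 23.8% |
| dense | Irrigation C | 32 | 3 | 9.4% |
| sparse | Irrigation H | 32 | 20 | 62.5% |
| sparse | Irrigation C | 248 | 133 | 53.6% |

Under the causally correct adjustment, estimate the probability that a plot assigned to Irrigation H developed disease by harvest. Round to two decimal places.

0.28

Mid-season canopy is recorded after the irrigation and is itself shifted by it — it sits on the causal path from irrigation to outcome. Conditioning on a mediator would strip out part of the effect we want; the pooled comparison gives the total causal effect.
So P(outcome | do(Irrigation H)) is just the pooled rate for Irrigation H: 79/280 = 0.282.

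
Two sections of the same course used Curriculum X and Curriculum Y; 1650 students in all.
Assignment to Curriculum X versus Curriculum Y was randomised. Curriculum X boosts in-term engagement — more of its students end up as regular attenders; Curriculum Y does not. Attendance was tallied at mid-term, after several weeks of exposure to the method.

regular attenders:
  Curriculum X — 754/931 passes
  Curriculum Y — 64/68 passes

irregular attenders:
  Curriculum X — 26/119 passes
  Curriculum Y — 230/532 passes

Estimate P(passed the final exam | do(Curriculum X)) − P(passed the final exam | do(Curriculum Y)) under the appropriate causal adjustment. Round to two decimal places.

Curriculum Y is higher inside every mid-term attendance stratum but Curriculum X is higher in aggregate. Whether to stratify depends on how mid-term attendance relates to the teaching method.
Because the teaching method influences mid-term attendance, mid-term attendance is a post-treatment mediator, not a confounder. Stratifying on it would bias the estimate; the causal effect is the crude pooled difference.
The causal difference is the pooled difference: 0.743 − 0.490 = +0.253.

+0.25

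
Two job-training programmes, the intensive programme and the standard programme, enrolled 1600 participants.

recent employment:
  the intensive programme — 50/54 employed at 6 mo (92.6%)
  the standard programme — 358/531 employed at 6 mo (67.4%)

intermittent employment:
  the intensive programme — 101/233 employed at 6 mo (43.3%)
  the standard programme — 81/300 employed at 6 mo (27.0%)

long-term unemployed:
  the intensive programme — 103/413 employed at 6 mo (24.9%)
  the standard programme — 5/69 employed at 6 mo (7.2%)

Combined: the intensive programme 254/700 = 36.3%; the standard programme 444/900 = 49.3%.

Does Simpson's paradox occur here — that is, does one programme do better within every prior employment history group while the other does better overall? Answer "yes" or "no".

Within each prior employment history level (recent employment 92.6% vs 67.4%; intermittent employment 43.3% vs 27.0%; long-term unemployed 24.9% vs 7.2%), the intensive programme has the higher rate every time. Pooled: 36.3% vs 49.3% — the standard programme has the higher rate overall. The two comparisons disagree.

yes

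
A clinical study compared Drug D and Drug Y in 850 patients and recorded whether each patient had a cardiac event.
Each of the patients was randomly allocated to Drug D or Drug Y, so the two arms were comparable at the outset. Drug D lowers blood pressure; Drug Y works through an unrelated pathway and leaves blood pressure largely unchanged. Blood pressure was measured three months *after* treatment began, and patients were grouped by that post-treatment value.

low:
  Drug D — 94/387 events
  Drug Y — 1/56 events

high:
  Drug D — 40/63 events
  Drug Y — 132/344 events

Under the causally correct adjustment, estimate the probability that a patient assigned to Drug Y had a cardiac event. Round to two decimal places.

Drug Y is lower inside every blood pressure stratum but Drug D is lower in aggregate. Whether to stratify depends on how blood pressure relates to the drug.
Blood pressure is downstream of the drug. One should not condition on a consequence of treatment, so the overall rates are the right comparison.
So P(outcome | do(Drug Y)) is just the pooled rate for Drug Y: 133/400 = 0.333.

0.33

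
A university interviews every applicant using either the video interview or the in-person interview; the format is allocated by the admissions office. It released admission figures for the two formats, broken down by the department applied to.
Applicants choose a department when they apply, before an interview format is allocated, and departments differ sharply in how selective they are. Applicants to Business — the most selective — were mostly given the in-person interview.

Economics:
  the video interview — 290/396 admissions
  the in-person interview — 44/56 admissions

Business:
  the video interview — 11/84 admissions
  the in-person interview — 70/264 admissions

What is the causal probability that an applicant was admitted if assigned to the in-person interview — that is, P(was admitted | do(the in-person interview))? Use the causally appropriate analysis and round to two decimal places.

0.56

Department differs across interview formats for reasons unrelated to any effect of the interview format itself, and it separately predicts the outcome — a classic confounder. We must compare within department levels.
Standardising the in-person interview to the population department mix: 0.565·44/56 + 0.435·70/264 = 0.559.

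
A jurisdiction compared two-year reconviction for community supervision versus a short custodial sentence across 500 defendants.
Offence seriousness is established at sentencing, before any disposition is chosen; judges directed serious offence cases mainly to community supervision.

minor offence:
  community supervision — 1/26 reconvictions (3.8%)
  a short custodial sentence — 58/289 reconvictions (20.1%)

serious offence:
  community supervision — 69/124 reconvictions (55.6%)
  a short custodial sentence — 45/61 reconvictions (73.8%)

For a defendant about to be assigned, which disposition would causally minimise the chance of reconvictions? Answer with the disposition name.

community supervision is lower inside every offence seriousness stratum but a short custodial sentence is lower in aggregate. Whether to stratify depends on how offence seriousness relates to the disposition.
Nothing the disposition does changes offence seriousness; the imbalance is an allocation artefact. With offence seriousness also predicting the outcome, the pooled figure is confounded, and the within-stratum comparison is the causal one.
Within each level — minor offence: 3.8% vs 20.1%; serious offence: 55.6% vs 73.8% — community supervision is lower every time.

community supervision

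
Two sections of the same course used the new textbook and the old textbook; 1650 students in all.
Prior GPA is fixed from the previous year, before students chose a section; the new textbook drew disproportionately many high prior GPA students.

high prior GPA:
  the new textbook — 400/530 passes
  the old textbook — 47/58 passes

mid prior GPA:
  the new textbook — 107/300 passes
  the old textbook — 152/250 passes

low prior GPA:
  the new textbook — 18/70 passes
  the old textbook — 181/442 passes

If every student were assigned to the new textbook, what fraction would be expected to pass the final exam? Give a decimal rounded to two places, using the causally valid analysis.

0.47

Here prior GPA band is a common cause — it drives both which teaching method a case falls under and the outcome. The crude comparison mixes populations; the stratum-specific rates are the causally relevant ones.
Standardising the new textbook to the population prior GPA band mix: 0.356·400/530 + 0.333·107/300 + 0.310·18/70 = 0.468.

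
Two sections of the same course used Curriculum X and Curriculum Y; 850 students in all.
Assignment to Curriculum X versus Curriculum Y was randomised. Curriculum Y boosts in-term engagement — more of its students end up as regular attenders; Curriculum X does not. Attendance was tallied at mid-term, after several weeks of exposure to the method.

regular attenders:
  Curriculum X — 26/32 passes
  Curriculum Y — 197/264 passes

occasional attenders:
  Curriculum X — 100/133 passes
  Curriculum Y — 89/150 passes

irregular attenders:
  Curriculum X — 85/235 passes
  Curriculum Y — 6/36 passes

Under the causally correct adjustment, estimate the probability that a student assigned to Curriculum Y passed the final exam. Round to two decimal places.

0.65

Because the teaching method influences mid-term attendance, mid-term attendance is a post-treatment mediator, not a confounder. Stratifying on it would bias the estimate; the causal effect is the crude pooled difference.
So P(outcome | do(Curriculum Y)) is just the pooled rate for Curriculum Y: 292/450 = 0.649.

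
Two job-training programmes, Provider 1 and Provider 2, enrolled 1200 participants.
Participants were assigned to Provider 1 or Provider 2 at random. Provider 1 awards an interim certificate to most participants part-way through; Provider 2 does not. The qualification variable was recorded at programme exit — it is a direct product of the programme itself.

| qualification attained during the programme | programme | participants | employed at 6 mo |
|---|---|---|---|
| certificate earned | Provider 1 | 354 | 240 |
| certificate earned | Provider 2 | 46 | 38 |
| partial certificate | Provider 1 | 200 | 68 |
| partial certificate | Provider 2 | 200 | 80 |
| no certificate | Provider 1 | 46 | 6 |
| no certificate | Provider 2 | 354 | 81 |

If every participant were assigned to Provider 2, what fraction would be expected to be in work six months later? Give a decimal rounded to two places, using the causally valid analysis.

The qualification attained during the programme-specific comparison favours Provider 2 throughout, but the pooled figures favour Provider 1. The question is whether to condition on qualification attained during the programme.
Qualification attained during the programme lies on the pathway programme → qualification attained during the programme → outcome, so adjusting for it blocks the indirect effect. For the total causal effect of programme, use the unadjusted pooled rates.
So P(outcome | do(Provider 2)) is just the pooled rate for Provider 2: 199/600 = 0.332.

0.33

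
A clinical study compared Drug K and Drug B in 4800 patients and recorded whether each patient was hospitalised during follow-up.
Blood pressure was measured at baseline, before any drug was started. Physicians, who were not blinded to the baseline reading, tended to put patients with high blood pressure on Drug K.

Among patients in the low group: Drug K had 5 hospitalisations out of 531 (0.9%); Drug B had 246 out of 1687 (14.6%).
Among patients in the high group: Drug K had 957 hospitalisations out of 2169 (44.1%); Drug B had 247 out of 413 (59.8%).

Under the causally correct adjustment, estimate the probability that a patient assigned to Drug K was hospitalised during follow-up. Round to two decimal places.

Blood pressure is set before the drug has any effect — it is not caused by the drug — and it independently drives the outcome. That makes it a confounder, so the causal comparison is within blood pressure levels.
Standardising Drug K to the population blood pressure mix: 0.462·5/531 + 0.538·957/2169 = 0.242.

0.24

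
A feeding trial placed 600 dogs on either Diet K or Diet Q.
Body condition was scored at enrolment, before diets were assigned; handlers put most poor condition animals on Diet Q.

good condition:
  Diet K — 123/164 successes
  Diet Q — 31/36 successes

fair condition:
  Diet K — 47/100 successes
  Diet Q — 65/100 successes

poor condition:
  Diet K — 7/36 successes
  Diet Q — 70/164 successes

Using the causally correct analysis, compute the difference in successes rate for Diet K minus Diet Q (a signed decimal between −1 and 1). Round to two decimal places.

Starting body condition differs across diets for reasons unrelated to any effect of the diet itself, and it separately predicts the outcome — a classic confounder. We must compare within starting body condition levels.
Adjusting over the population distribution of starting body condition: 0.333·(0.750−0.861) + 0.333·(0.470−0.650) + 0.333·(0.194−0.427) = -0.174.

-0.17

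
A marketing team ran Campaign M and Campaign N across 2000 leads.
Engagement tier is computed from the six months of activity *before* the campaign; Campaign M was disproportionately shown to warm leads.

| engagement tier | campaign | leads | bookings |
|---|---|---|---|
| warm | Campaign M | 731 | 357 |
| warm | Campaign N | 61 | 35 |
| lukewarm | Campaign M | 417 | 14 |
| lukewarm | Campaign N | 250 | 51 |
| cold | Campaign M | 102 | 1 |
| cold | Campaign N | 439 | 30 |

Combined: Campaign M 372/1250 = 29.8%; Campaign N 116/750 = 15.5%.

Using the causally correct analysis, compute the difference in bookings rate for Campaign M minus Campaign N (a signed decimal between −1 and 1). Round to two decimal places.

Engagement tier differs across campaigns for reasons unrelated to any effect of the campaign itself, and it separately predicts the outcome — a classic confounder. We must compare within engagement tier levels.
Adjusting over the population distribution of engagement tier: 0.396·(0.488−0.574) + 0.334·(0.034−0.204) + 0.271·(0.010−0.068) = -0.106.

-0.11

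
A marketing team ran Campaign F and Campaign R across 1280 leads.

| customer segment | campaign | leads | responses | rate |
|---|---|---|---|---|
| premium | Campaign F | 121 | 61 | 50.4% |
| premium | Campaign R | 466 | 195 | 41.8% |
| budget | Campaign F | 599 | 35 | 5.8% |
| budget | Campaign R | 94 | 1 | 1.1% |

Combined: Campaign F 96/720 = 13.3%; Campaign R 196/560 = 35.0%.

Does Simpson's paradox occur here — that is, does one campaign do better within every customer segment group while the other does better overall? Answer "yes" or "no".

Within each customer segment level (premium 50.4% vs 41.8%; budget 5.8% vs 1.1%), Campaign F has the higher rate every time. Pooled: 13.3% vs 35.0% — Campaign R has the higher rate overall. The two comparisons disagree.

yes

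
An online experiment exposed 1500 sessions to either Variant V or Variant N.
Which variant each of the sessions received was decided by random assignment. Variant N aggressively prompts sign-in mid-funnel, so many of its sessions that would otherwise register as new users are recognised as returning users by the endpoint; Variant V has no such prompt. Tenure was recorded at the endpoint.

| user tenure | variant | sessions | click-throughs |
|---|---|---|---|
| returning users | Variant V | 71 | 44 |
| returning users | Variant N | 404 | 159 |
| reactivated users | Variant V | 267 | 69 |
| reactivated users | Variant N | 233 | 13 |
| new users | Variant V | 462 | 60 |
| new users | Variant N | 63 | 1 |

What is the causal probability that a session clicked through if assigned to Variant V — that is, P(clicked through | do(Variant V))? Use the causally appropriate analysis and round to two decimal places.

0.22

User tenure lies on the pathway variant → user tenure → outcome, so adjusting for it blocks the indirect effect. For the total causal effect of variant, use the unadjusted pooled rates.
So P(outcome | do(Variant V)) is just the pooled rate for Variant V: 173/800 = 0.216.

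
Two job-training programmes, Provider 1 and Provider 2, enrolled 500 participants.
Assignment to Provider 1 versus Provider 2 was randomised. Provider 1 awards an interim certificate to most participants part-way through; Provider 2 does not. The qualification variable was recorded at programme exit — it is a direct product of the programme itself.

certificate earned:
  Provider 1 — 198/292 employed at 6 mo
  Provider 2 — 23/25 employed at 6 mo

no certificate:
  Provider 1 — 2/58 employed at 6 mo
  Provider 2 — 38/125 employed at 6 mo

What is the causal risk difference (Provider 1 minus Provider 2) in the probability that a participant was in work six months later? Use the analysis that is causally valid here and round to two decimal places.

Provider 2 is higher inside every qualification attained during the programme stratum but Provider 1 is higher in aggregate. Whether to stratify depends on how qualification attained during the programme relates to the programme.
Qualification attained during the programme here is a post-treatment variable shaped by the programme; conditioning on it would introduce bias rather than remove it. The overall comparison is the causal one.
The causal difference is the pooled difference: 0.571 − 0.407 = +0.165.

+0.16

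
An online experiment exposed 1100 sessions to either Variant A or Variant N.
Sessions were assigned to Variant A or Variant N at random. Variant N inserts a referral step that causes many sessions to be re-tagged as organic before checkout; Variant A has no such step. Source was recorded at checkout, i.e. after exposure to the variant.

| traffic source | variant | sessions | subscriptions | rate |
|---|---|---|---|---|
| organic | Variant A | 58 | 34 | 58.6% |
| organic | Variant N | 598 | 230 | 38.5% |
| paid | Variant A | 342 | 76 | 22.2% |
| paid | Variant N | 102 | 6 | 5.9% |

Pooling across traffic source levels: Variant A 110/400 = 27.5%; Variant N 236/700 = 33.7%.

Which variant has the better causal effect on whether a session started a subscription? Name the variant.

Because the variant influences traffic source, traffic source is a post-treatment mediator, not a confounder. Stratifying on it would bias the estimate; the causal effect is the crude pooled difference.
Pooled: Variant A 27.5% vs Variant N 33.7%; Variant N is higher overall.

Variant N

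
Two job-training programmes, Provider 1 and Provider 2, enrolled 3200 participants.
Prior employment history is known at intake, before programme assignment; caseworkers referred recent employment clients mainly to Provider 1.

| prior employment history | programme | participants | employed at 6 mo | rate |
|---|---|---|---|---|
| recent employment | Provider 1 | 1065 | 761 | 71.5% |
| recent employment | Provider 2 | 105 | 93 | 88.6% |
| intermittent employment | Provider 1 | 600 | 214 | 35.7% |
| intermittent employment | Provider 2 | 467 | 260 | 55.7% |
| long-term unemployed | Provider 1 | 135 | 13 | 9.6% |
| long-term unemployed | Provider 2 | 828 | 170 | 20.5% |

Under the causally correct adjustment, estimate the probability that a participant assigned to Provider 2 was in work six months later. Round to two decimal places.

Here prior employment history is a common cause — it drives both which programme a case falls under and the outcome. The crude comparison mixes populations; the stratum-specific rates are the causally relevant ones.
Standardising Provider 2 to the population prior employment history mix: 0.366·93/105 + 0.333·260/467 + 0.301·170/828 = 0.571.

0.57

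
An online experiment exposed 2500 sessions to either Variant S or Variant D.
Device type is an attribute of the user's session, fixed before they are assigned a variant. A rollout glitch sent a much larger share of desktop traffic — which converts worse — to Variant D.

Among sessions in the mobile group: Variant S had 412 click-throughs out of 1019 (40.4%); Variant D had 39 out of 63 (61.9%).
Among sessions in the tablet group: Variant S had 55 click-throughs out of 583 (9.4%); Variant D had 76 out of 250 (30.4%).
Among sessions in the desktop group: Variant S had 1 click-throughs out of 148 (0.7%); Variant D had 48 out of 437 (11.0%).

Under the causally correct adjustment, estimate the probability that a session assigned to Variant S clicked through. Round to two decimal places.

The stratified and pooled comparisons disagree (Variant D wins within each device type; Variant S wins overall), so the answer turns on the causal role of device type.
Device type differs across variants for reasons unrelated to any effect of the variant itself, and it separately predicts the outcome — a classic confounder. We must compare within device type levels.
Standardising Variant S to the population device type mix: 0.433·412/1019 + 0.333·55/583 + 0.234·1/148 = 0.208.

0.21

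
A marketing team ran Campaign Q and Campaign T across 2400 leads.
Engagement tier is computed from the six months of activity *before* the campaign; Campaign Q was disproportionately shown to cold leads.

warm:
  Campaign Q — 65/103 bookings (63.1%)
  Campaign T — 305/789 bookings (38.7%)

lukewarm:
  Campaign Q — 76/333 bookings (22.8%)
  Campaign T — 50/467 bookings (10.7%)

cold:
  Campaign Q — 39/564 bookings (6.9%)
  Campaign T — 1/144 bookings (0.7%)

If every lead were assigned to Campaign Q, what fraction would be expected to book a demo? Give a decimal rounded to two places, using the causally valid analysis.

Within every engagement tier level Campaign Q has the higher rate, yet pooled Campaign T does — Simpson's reversal.
The imbalance in engagement tier arose from how leads were allocated, not from anything the campaign did; and engagement tier independently affects the outcome. The pooled gap is confounded — condition on engagement tier.
Standardising Campaign Q to the population engagement tier mix: 0.372·65/103 + 0.333·76/333 + 0.295·39/564 = 0.331.

0.33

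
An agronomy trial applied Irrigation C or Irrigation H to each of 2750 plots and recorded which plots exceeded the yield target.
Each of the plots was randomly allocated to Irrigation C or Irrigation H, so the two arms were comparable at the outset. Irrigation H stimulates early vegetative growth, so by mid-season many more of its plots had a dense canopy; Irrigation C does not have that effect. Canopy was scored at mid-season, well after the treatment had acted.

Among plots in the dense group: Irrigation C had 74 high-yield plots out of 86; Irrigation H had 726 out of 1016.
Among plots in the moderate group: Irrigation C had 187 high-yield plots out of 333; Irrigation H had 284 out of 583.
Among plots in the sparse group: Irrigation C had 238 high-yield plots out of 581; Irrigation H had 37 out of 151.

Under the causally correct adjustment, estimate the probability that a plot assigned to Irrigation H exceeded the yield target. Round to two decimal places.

Within every mid-season canopy level Irrigation C has the higher rate, yet pooled Irrigation H does — Simpson's reversal.
Because the irrigation influences mid-season canopy, mid-season canopy is a post-treatment mediator, not a confounder. Stratifying on it would bias the estimate; the causal effect is the crude pooled difference.
So P(outcome | do(Irrigation H)) is just the pooled rate for Irrigation H: 1047/1750 = 0.598.

0.60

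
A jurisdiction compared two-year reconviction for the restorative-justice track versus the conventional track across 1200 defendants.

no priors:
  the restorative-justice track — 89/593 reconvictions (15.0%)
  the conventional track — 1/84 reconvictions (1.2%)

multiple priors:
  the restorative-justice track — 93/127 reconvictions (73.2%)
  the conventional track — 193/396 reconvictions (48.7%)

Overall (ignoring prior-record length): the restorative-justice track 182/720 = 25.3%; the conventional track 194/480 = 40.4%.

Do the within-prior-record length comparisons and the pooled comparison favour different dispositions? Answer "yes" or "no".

Within each prior-record length level (no priors 15.0% vs 1.2%; multiple priors 73.2% vs 48.7%), the conventional track has the lower rate every time. Pooled: 25.3% vs 40.4% — the restorative-justice track has the lower rate overall. The two comparisons disagree.

yes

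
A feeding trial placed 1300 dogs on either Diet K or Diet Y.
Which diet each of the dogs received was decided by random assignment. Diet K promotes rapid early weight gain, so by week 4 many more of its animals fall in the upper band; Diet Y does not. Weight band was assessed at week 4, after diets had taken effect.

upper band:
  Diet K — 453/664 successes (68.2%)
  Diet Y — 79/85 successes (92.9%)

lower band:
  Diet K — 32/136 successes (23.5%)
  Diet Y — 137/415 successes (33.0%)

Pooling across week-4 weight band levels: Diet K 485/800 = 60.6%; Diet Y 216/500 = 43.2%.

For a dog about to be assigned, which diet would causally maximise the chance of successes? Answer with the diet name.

Diet K

Stratifying would compare diets among dogs the diets themselves sorted into week-4 weight band groups — a form of selection on an intermediate. The unconditioned pooled rates give the total causal effect.
Pooled: Diet K 60.6% vs Diet Y 43.2%; Diet K is higher overall.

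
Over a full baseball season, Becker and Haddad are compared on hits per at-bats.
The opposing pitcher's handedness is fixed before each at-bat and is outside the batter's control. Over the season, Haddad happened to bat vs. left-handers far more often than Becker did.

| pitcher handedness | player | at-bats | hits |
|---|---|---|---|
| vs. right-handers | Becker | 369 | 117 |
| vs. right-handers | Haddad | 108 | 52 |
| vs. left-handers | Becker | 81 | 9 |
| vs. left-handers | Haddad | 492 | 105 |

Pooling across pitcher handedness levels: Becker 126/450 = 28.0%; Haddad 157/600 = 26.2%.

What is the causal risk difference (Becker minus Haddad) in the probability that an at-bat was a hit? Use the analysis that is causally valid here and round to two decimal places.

Nothing the player does changes pitcher handedness; the imbalance is an allocation artefact. With pitcher handedness also predicting the outcome, the pooled figure is confounded, and the within-stratum comparison is the causal one.
Adjusting over the population distribution of pitcher handedness: 0.454·(0.317−0.481) + 0.546·(0.111−0.213) = -0.131.

-0.13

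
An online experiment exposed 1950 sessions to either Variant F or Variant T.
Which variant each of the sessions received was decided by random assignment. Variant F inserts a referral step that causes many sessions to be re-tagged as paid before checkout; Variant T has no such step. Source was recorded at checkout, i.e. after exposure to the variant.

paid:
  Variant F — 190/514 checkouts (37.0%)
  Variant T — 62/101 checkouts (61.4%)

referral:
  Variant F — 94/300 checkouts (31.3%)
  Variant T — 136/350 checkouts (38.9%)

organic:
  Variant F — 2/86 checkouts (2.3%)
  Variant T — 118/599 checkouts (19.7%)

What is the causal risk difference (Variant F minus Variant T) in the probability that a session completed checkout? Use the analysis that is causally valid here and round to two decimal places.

+0.02

Traffic source lies on the pathway variant → traffic source → outcome, so adjusting for it blocks the indirect effect. For the total causal effect of variant, use the unadjusted pooled rates.
The causal difference is the pooled difference: 0.318 − 0.301 = +0.017.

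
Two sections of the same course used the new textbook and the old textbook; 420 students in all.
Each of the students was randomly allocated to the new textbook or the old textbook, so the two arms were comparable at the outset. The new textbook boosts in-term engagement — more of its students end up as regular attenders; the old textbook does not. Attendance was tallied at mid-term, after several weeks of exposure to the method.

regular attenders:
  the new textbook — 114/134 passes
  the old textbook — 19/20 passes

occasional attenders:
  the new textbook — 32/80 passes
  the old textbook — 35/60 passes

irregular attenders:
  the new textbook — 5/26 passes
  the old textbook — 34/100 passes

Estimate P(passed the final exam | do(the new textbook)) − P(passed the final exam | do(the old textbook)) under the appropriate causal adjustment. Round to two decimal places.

Within every mid-term attendance level the old textbook has the higher rate, yet pooled the new textbook does — Simpson's reversal.
Mid-term attendance is downstream of the teaching method. One should not condition on a consequence of treatment, so the overall rates are the right comparison.
The causal difference is the pooled difference: 0.629 − 0.489 = +0.140.

+0.14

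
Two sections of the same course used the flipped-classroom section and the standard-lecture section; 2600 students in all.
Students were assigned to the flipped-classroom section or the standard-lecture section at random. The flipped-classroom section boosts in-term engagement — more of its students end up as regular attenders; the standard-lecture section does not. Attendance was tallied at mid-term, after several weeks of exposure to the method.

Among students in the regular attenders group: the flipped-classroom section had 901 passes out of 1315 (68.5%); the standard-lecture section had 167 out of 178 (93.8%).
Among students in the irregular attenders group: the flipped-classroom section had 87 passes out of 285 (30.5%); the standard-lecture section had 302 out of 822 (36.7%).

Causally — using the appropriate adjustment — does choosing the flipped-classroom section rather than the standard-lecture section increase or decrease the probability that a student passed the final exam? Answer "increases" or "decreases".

The distribution of mid-term attendance is itself part of what the teaching method does — it is an intermediate outcome. Holding it fixed would remove that part of the effect; the total effect is the pooled difference.
Pooled: the flipped-classroom section 61.8% vs the standard-lecture section 46.9%; the flipped-classroom section is higher overall.

increases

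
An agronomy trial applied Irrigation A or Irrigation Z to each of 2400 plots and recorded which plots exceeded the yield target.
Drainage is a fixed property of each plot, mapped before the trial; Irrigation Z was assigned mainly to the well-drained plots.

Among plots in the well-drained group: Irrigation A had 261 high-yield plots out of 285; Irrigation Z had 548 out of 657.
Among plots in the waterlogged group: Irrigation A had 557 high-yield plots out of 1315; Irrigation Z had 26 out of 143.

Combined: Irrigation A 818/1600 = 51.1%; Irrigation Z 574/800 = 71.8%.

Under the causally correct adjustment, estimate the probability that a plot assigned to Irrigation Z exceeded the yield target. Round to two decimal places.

0.44

Field drainage satisfies the back-door criterion: it is not a descendant of the irrigation, and it blocks the spurious path from irrigation to outcome. Adjusting for it (i.e., using the within-field drainage rates) gives the causal effect.
Standardising Irrigation Z to the population field drainage mix: 0.393·548/657 + 0.608·26/143 = 0.438.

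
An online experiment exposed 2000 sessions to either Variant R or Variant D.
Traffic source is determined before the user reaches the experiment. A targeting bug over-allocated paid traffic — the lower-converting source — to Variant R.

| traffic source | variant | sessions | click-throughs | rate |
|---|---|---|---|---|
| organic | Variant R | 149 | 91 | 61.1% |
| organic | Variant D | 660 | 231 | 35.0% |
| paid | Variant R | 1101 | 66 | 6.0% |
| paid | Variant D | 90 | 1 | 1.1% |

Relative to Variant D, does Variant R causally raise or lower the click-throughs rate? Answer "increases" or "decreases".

increases

The imbalance in traffic source arose from how sessions were allocated, not from anything the variant did; and traffic source independently affects the outcome. The pooled gap is confounded — condition on traffic source.
Within each level — organic: 61.1% vs 35.0%; paid: 6.0% vs 1.1% — Variant R is higher every time.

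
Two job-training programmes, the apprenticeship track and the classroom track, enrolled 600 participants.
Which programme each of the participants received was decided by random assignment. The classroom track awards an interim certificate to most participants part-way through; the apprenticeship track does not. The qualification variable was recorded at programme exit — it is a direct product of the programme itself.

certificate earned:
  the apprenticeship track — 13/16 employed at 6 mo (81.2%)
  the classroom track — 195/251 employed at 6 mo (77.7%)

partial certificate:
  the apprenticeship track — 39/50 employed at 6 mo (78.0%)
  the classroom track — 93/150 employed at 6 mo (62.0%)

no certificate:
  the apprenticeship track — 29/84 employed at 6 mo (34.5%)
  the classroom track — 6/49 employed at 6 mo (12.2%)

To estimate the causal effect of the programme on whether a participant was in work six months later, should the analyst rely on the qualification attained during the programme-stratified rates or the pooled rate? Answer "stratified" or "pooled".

pooled

The qualification attained during the programme-specific comparison favours the apprenticeship track throughout, but the pooled figures favour the classroom track. The question is whether to condition on qualification attained during the programme.
Qualification attained during the programme is recorded after the programme and is itself shifted by it — it sits on the causal path from programme to outcome. Conditioning on a mediator would strip out part of the effect we want; the pooled comparison gives the total causal effect.
Pooled: the apprenticeship track 54.0% vs the classroom track 65.3%; the classroom track is higher overall.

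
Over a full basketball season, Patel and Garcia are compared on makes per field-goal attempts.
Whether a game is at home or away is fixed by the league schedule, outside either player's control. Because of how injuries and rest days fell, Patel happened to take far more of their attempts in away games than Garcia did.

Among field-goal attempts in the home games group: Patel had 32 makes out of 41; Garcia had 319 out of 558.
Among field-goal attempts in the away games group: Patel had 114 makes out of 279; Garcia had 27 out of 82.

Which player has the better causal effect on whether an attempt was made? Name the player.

Here game venue is a common cause — it drives both which player a case falls under and the outcome. The crude comparison mixes populations; the stratum-specific rates are the causally relevant ones.
Within each level — home games: 78.0% vs 57.2%; away games: 40.9% vs 32.9% — Patel is higher every time.

Patel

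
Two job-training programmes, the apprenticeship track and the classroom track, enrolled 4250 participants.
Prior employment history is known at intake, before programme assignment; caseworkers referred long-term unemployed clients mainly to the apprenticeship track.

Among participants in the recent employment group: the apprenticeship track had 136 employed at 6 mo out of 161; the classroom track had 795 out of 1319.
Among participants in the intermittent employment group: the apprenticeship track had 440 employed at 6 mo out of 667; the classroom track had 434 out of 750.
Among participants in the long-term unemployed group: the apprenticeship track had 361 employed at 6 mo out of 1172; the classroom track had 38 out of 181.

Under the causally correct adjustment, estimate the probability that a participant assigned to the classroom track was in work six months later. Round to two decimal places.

The prior employment history-specific comparison favours the apprenticeship track throughout, but the pooled figures favour the classroom track. The question is whether to condition on prior employment history.
The imbalance in prior employment history arose from how participants were allocated, not from anything the programme did; and prior employment history independently affects the outcome. The pooled gap is confounded — condition on prior employment history.
Standardising the classroom track to the population prior employment history mix: 0.348·795/1319 + 0.333·434/750 + 0.318·38/181 = 0.470.

0.47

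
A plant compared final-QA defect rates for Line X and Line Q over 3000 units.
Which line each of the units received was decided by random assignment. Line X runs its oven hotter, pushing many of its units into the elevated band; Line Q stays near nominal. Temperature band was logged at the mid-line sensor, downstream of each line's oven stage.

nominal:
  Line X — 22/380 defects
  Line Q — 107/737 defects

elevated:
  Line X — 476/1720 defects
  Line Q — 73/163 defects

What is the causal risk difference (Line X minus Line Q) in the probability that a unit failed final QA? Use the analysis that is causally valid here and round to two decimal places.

The stratified and pooled comparisons disagree (Line X wins within each in-process temperature band; Line Q wins overall), so the answer turns on the causal role of in-process temperature band.
Because the line influences in-process temperature band, in-process temperature band is a post-treatment mediator, not a confounder. Stratifying on it would bias the estimate; the causal effect is the crude pooled difference.
The causal difference is the pooled difference: 0.237 − 0.200 = +0.037.

+0.04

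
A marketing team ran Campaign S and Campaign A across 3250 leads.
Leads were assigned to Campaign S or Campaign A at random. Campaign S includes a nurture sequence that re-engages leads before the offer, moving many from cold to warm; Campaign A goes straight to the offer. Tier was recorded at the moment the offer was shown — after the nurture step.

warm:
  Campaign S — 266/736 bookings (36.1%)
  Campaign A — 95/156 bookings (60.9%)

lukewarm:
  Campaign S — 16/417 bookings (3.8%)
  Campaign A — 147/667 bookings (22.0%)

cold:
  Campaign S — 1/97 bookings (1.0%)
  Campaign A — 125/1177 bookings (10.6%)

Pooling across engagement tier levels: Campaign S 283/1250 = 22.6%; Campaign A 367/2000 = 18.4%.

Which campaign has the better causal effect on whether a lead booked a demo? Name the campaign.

Campaign S

Stratifying would compare campaigns among leads the campaigns themselves sorted into engagement tier groups — a form of selection on an intermediate. The unconditioned pooled rates give the total causal effect.
Pooled: Campaign S 22.6% vs Campaign A 18.4%; Campaign S is higher overall.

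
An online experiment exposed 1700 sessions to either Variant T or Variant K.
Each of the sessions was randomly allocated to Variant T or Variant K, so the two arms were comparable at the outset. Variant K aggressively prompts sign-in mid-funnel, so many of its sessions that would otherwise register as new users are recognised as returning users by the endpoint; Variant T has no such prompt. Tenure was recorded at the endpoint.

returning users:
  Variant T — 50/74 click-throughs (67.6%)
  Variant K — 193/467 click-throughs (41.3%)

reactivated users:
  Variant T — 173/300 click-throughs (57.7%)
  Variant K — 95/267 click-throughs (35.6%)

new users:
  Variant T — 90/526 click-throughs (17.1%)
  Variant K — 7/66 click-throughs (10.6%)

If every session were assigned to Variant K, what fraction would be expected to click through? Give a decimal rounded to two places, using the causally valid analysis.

Variant T is higher inside every user tenure stratum but Variant K is higher in aggregate. Whether to stratify depends on how user tenure relates to the variant.
Stratifying would compare variants among sessions the variants themselves sorted into user tenure groups — a form of selection on an intermediate. The unconditioned pooled rates give the total causal effect.
So P(outcome | do(Variant K)) is just the pooled rate for Variant K: 295/800 = 0.369.

0.37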